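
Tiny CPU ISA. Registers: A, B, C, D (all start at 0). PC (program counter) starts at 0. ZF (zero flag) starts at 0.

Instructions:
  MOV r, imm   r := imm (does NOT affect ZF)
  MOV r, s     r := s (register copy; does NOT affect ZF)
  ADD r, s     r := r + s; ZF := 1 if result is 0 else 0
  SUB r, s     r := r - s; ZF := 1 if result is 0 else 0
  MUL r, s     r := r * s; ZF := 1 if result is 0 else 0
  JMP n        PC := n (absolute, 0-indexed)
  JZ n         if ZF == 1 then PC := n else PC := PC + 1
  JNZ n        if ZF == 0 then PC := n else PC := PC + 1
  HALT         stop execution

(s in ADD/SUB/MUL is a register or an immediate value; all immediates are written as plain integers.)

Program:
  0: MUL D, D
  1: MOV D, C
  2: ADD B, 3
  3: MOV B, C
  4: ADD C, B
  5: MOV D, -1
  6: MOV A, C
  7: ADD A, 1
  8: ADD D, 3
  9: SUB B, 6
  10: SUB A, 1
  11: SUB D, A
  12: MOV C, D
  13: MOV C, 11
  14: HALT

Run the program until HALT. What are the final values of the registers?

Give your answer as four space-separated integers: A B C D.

Answer: 0 -6 11 2

Derivation:
Step 1: PC=0 exec 'MUL D, D'. After: A=0 B=0 C=0 D=0 ZF=1 PC=1
Step 2: PC=1 exec 'MOV D, C'. After: A=0 B=0 C=0 D=0 ZF=1 PC=2
Step 3: PC=2 exec 'ADD B, 3'. After: A=0 B=3 C=0 D=0 ZF=0 PC=3
Step 4: PC=3 exec 'MOV B, C'. After: A=0 B=0 C=0 D=0 ZF=0 PC=4
Step 5: PC=4 exec 'ADD C, B'. After: A=0 B=0 C=0 D=0 ZF=1 PC=5
Step 6: PC=5 exec 'MOV D, -1'. After: A=0 B=0 C=0 D=-1 ZF=1 PC=6
Step 7: PC=6 exec 'MOV A, C'. After: A=0 B=0 C=0 D=-1 ZF=1 PC=7
Step 8: PC=7 exec 'ADD A, 1'. After: A=1 B=0 C=0 D=-1 ZF=0 PC=8
Step 9: PC=8 exec 'ADD D, 3'. After: A=1 B=0 C=0 D=2 ZF=0 PC=9
Step 10: PC=9 exec 'SUB B, 6'. After: A=1 B=-6 C=0 D=2 ZF=0 PC=10
Step 11: PC=10 exec 'SUB A, 1'. After: A=0 B=-6 C=0 D=2 ZF=1 PC=11
Step 12: PC=11 exec 'SUB D, A'. After: A=0 B=-6 C=0 D=2 ZF=0 PC=12
Step 13: PC=12 exec 'MOV C, D'. After: A=0 B=-6 C=2 D=2 ZF=0 PC=13
Step 14: PC=13 exec 'MOV C, 11'. After: A=0 B=-6 C=11 D=2 ZF=0 PC=14
Step 15: PC=14 exec 'HALT'. After: A=0 B=-6 C=11 D=2 ZF=0 PC=14 HALTED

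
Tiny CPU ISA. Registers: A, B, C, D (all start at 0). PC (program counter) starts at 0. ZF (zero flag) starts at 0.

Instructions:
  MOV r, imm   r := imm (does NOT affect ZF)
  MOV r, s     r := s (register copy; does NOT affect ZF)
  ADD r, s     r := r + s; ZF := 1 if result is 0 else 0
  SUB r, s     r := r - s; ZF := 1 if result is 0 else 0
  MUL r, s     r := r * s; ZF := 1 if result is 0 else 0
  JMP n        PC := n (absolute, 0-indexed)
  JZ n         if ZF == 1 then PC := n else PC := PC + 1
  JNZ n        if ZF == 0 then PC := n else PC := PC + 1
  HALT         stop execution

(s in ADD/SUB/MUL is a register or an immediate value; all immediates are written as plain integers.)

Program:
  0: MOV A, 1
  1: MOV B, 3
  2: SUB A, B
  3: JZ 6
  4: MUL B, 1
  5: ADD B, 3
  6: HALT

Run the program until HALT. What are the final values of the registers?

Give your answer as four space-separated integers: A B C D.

Step 1: PC=0 exec 'MOV A, 1'. After: A=1 B=0 C=0 D=0 ZF=0 PC=1
Step 2: PC=1 exec 'MOV B, 3'. After: A=1 B=3 C=0 D=0 ZF=0 PC=2
Step 3: PC=2 exec 'SUB A, B'. After: A=-2 B=3 C=0 D=0 ZF=0 PC=3
Step 4: PC=3 exec 'JZ 6'. After: A=-2 B=3 C=0 D=0 ZF=0 PC=4
Step 5: PC=4 exec 'MUL B, 1'. After: A=-2 B=3 C=0 D=0 ZF=0 PC=5
Step 6: PC=5 exec 'ADD B, 3'. After: A=-2 B=6 C=0 D=0 ZF=0 PC=6
Step 7: PC=6 exec 'HALT'. After: A=-2 B=6 C=0 D=0 ZF=0 PC=6 HALTED

Answer: -2 6 0 0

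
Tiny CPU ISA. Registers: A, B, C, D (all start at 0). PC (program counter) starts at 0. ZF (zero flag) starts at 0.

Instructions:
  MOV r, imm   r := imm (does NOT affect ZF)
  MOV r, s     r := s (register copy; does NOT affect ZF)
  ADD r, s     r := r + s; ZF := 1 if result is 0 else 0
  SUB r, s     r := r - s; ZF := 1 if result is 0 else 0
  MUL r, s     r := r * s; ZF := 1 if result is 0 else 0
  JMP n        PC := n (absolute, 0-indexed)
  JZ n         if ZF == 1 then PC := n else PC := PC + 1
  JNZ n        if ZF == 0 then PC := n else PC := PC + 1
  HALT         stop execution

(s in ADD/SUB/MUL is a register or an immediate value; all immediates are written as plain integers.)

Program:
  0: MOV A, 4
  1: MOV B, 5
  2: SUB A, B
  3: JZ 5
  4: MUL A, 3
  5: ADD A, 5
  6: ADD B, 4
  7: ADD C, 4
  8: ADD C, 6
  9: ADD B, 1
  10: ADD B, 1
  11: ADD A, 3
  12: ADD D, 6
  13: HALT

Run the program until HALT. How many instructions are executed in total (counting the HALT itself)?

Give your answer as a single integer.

Step 1: PC=0 exec 'MOV A, 4'. After: A=4 B=0 C=0 D=0 ZF=0 PC=1
Step 2: PC=1 exec 'MOV B, 5'. After: A=4 B=5 C=0 D=0 ZF=0 PC=2
Step 3: PC=2 exec 'SUB A, B'. After: A=-1 B=5 C=0 D=0 ZF=0 PC=3
Step 4: PC=3 exec 'JZ 5'. After: A=-1 B=5 C=0 D=0 ZF=0 PC=4
Step 5: PC=4 exec 'MUL A, 3'. After: A=-3 B=5 C=0 D=0 ZF=0 PC=5
Step 6: PC=5 exec 'ADD A, 5'. After: A=2 B=5 C=0 D=0 ZF=0 PC=6
Step 7: PC=6 exec 'ADD B, 4'. After: A=2 B=9 C=0 D=0 ZF=0 PC=7
Step 8: PC=7 exec 'ADD C, 4'. After: A=2 B=9 C=4 D=0 ZF=0 PC=8
Step 9: PC=8 exec 'ADD C, 6'. After: A=2 B=9 C=10 D=0 ZF=0 PC=9
Step 10: PC=9 exec 'ADD B, 1'. After: A=2 B=10 C=10 D=0 ZF=0 PC=10
Step 11: PC=10 exec 'ADD B, 1'. After: A=2 B=11 C=10 D=0 ZF=0 PC=11
Step 12: PC=11 exec 'ADD A, 3'. After: A=5 B=11 C=10 D=0 ZF=0 PC=12
Step 13: PC=12 exec 'ADD D, 6'. After: A=5 B=11 C=10 D=6 ZF=0 PC=13
Step 14: PC=13 exec 'HALT'. After: A=5 B=11 C=10 D=6 ZF=0 PC=13 HALTED
Total instructions executed: 14

Answer: 14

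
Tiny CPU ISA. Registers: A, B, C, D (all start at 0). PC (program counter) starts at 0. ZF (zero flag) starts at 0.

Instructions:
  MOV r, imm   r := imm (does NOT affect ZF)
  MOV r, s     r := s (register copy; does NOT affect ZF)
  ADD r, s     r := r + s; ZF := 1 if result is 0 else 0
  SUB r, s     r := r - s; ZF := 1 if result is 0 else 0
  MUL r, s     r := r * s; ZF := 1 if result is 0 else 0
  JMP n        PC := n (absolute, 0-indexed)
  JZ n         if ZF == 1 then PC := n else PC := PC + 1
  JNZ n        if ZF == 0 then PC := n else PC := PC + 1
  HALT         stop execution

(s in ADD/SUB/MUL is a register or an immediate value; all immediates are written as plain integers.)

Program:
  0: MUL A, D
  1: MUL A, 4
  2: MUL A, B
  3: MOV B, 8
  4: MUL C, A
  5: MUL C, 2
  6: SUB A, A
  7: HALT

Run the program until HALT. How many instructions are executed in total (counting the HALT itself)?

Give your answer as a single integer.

Answer: 8

Derivation:
Step 1: PC=0 exec 'MUL A, D'. After: A=0 B=0 C=0 D=0 ZF=1 PC=1
Step 2: PC=1 exec 'MUL A, 4'. After: A=0 B=0 C=0 D=0 ZF=1 PC=2
Step 3: PC=2 exec 'MUL A, B'. After: A=0 B=0 C=0 D=0 ZF=1 PC=3
Step 4: PC=3 exec 'MOV B, 8'. After: A=0 B=8 C=0 D=0 ZF=1 PC=4
Step 5: PC=4 exec 'MUL C, A'. After: A=0 B=8 C=0 D=0 ZF=1 PC=5
Step 6: PC=5 exec 'MUL C, 2'. After: A=0 B=8 C=0 D=0 ZF=1 PC=6
Step 7: PC=6 exec 'SUB A, A'. After: A=0 B=8 C=0 D=0 ZF=1 PC=7
Step 8: PC=7 exec 'HALT'. After: A=0 B=8 C=0 D=0 ZF=1 PC=7 HALTED
Total instructions executed: 8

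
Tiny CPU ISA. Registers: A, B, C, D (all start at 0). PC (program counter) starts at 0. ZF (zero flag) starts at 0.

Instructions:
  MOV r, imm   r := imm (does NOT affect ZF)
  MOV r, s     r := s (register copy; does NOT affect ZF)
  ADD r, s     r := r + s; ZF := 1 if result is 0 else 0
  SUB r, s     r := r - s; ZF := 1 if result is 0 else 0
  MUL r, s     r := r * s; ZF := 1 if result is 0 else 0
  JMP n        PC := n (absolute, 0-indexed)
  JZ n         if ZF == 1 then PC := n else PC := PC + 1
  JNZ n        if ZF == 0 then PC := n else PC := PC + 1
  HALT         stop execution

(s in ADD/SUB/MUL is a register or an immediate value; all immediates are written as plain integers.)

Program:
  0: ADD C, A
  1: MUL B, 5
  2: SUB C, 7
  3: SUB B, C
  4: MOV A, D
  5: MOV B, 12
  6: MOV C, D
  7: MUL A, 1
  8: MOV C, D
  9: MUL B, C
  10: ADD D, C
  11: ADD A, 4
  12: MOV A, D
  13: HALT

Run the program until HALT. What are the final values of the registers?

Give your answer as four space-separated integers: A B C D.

Step 1: PC=0 exec 'ADD C, A'. After: A=0 B=0 C=0 D=0 ZF=1 PC=1
Step 2: PC=1 exec 'MUL B, 5'. After: A=0 B=0 C=0 D=0 ZF=1 PC=2
Step 3: PC=2 exec 'SUB C, 7'. After: A=0 B=0 C=-7 D=0 ZF=0 PC=3
Step 4: PC=3 exec 'SUB B, C'. After: A=0 B=7 C=-7 D=0 ZF=0 PC=4
Step 5: PC=4 exec 'MOV A, D'. After: A=0 B=7 C=-7 D=0 ZF=0 PC=5
Step 6: PC=5 exec 'MOV B, 12'. After: A=0 B=12 C=-7 D=0 ZF=0 PC=6
Step 7: PC=6 exec 'MOV C, D'. After: A=0 B=12 C=0 D=0 ZF=0 PC=7
Step 8: PC=7 exec 'MUL A, 1'. After: A=0 B=12 C=0 D=0 ZF=1 PC=8
Step 9: PC=8 exec 'MOV C, D'. After: A=0 B=12 C=0 D=0 ZF=1 PC=9
Step 10: PC=9 exec 'MUL B, C'. After: A=0 B=0 C=0 D=0 ZF=1 PC=10
Step 11: PC=10 exec 'ADD D, C'. After: A=0 B=0 C=0 D=0 ZF=1 PC=11
Step 12: PC=11 exec 'ADD A, 4'. After: A=4 B=0 C=0 D=0 ZF=0 PC=12
Step 13: PC=12 exec 'MOV A, D'. After: A=0 B=0 C=0 D=0 ZF=0 PC=13
Step 14: PC=13 exec 'HALT'. After: A=0 B=0 C=0 D=0 ZF=0 PC=13 HALTED

Answer: 0 0 0 0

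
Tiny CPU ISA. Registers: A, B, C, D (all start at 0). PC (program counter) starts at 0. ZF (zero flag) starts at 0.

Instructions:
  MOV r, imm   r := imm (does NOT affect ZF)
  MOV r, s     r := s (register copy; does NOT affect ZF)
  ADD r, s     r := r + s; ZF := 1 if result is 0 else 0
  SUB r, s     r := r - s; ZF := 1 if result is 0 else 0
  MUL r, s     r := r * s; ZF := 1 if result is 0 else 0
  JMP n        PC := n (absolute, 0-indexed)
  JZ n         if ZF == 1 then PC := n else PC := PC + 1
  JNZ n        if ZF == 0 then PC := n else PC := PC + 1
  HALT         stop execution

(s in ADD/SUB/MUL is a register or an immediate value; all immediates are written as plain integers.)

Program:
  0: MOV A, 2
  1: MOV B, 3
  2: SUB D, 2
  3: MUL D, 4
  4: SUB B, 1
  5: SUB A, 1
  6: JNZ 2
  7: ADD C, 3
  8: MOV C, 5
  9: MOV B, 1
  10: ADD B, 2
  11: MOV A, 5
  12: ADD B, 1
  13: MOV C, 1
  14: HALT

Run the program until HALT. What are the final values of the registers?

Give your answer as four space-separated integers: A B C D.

Step 1: PC=0 exec 'MOV A, 2'. After: A=2 B=0 C=0 D=0 ZF=0 PC=1
Step 2: PC=1 exec 'MOV B, 3'. After: A=2 B=3 C=0 D=0 ZF=0 PC=2
Step 3: PC=2 exec 'SUB D, 2'. After: A=2 B=3 C=0 D=-2 ZF=0 PC=3
Step 4: PC=3 exec 'MUL D, 4'. After: A=2 B=3 C=0 D=-8 ZF=0 PC=4
Step 5: PC=4 exec 'SUB B, 1'. After: A=2 B=2 C=0 D=-8 ZF=0 PC=5
Step 6: PC=5 exec 'SUB A, 1'. After: A=1 B=2 C=0 D=-8 ZF=0 PC=6
Step 7: PC=6 exec 'JNZ 2'. After: A=1 B=2 C=0 D=-8 ZF=0 PC=2
Step 8: PC=2 exec 'SUB D, 2'. After: A=1 B=2 C=0 D=-10 ZF=0 PC=3
Step 9: PC=3 exec 'MUL D, 4'. After: A=1 B=2 C=0 D=-40 ZF=0 PC=4
Step 10: PC=4 exec 'SUB B, 1'. After: A=1 B=1 C=0 D=-40 ZF=0 PC=5
Step 11: PC=5 exec 'SUB A, 1'. After: A=0 B=1 C=0 D=-40 ZF=1 PC=6
Step 12: PC=6 exec 'JNZ 2'. After: A=0 B=1 C=0 D=-40 ZF=1 PC=7
Step 13: PC=7 exec 'ADD C, 3'. After: A=0 B=1 C=3 D=-40 ZF=0 PC=8
Step 14: PC=8 exec 'MOV C, 5'. After: A=0 B=1 C=5 D=-40 ZF=0 PC=9
Step 15: PC=9 exec 'MOV B, 1'. After: A=0 B=1 C=5 D=-40 ZF=0 PC=10
Step 16: PC=10 exec 'ADD B, 2'. After: A=0 B=3 C=5 D=-40 ZF=0 PC=11
Step 17: PC=11 exec 'MOV A, 5'. After: A=5 B=3 C=5 D=-40 ZF=0 PC=12
Step 18: PC=12 exec 'ADD B, 1'. After: A=5 B=4 C=5 D=-40 ZF=0 PC=13
Step 19: PC=13 exec 'MOV C, 1'. After: A=5 B=4 C=1 D=-40 ZF=0 PC=14
Step 20: PC=14 exec 'HALT'. After: A=5 B=4 C=1 D=-40 ZF=0 PC=14 HALTED

Answer: 5 4 1 -40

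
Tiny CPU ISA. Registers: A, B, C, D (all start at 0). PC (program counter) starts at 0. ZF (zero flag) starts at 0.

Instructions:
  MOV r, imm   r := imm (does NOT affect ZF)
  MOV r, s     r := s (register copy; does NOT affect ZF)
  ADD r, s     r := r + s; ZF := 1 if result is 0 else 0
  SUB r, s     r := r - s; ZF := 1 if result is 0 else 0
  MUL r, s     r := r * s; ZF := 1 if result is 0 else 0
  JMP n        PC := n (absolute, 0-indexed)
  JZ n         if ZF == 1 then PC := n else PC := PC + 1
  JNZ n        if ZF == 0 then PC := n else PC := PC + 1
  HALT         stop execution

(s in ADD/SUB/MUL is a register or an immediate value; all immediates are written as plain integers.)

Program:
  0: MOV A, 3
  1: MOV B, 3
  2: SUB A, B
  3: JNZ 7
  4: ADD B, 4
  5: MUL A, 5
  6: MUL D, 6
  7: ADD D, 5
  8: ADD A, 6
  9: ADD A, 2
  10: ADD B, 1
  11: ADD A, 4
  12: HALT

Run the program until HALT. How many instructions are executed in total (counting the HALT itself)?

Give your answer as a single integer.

Answer: 13

Derivation:
Step 1: PC=0 exec 'MOV A, 3'. After: A=3 B=0 C=0 D=0 ZF=0 PC=1
Step 2: PC=1 exec 'MOV B, 3'. After: A=3 B=3 C=0 D=0 ZF=0 PC=2
Step 3: PC=2 exec 'SUB A, B'. After: A=0 B=3 C=0 D=0 ZF=1 PC=3
Step 4: PC=3 exec 'JNZ 7'. After: A=0 B=3 C=0 D=0 ZF=1 PC=4
Step 5: PC=4 exec 'ADD B, 4'. After: A=0 B=7 C=0 D=0 ZF=0 PC=5
Step 6: PC=5 exec 'MUL A, 5'. After: A=0 B=7 C=0 D=0 ZF=1 PC=6
Step 7: PC=6 exec 'MUL D, 6'. After: A=0 B=7 C=0 D=0 ZF=1 PC=7
Step 8: PC=7 exec 'ADD D, 5'. After: A=0 B=7 C=0 D=5 ZF=0 PC=8
Step 9: PC=8 exec 'ADD A, 6'. After: A=6 B=7 C=0 D=5 ZF=0 PC=9
Step 10: PC=9 exec 'ADD A, 2'. After: A=8 B=7 C=0 D=5 ZF=0 PC=10
Step 11: PC=10 exec 'ADD B, 1'. After: A=8 B=8 C=0 D=5 ZF=0 PC=11
Step 12: PC=11 exec 'ADD A, 4'. After: A=12 B=8 C=0 D=5 ZF=0 PC=12
Step 13: PC=12 exec 'HALT'. After: A=12 B=8 C=0 D=5 ZF=0 PC=12 HALTED
Total instructions executed: 13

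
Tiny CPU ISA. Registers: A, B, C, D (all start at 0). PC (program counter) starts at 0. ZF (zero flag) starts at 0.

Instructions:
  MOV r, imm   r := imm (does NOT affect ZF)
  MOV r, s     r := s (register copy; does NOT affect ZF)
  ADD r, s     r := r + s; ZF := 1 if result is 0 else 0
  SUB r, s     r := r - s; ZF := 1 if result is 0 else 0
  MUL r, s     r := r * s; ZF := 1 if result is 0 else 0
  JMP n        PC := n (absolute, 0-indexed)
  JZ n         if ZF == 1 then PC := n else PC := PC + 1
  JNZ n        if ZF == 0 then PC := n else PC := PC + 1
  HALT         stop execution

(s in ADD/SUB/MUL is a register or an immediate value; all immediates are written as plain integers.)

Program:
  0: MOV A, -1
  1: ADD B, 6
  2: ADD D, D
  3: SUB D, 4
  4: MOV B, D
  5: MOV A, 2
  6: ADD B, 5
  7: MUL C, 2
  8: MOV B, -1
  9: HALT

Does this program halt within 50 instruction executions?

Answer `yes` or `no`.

Step 1: PC=0 exec 'MOV A, -1'. After: A=-1 B=0 C=0 D=0 ZF=0 PC=1
Step 2: PC=1 exec 'ADD B, 6'. After: A=-1 B=6 C=0 D=0 ZF=0 PC=2
Step 3: PC=2 exec 'ADD D, D'. After: A=-1 B=6 C=0 D=0 ZF=1 PC=3
Step 4: PC=3 exec 'SUB D, 4'. After: A=-1 B=6 C=0 D=-4 ZF=0 PC=4
Step 5: PC=4 exec 'MOV B, D'. After: A=-1 B=-4 C=0 D=-4 ZF=0 PC=5
Step 6: PC=5 exec 'MOV A, 2'. After: A=2 B=-4 C=0 D=-4 ZF=0 PC=6
Step 7: PC=6 exec 'ADD B, 5'. After: A=2 B=1 C=0 D=-4 ZF=0 PC=7
Step 8: PC=7 exec 'MUL C, 2'. After: A=2 B=1 C=0 D=-4 ZF=1 PC=8
Step 9: PC=8 exec 'MOV B, -1'. After: A=2 B=-1 C=0 D=-4 ZF=1 PC=9
Step 10: PC=9 exec 'HALT'. After: A=2 B=-1 C=0 D=-4 ZF=1 PC=9 HALTED

Answer: yes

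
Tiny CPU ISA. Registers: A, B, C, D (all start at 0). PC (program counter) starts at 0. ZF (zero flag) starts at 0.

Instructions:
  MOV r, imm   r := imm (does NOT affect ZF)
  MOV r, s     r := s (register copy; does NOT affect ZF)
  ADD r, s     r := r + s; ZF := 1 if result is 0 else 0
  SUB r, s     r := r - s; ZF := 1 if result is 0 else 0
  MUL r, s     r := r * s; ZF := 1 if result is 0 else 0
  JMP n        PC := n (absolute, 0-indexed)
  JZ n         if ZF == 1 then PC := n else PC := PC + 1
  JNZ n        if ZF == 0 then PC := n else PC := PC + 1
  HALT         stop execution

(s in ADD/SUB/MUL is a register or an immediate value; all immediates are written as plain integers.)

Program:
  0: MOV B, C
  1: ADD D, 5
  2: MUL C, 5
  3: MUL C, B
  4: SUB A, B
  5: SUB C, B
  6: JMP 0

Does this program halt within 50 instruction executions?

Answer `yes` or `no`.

Step 1: PC=0 exec 'MOV B, C'. After: A=0 B=0 C=0 D=0 ZF=0 PC=1
Step 2: PC=1 exec 'ADD D, 5'. After: A=0 B=0 C=0 D=5 ZF=0 PC=2
Step 3: PC=2 exec 'MUL C, 5'. After: A=0 B=0 C=0 D=5 ZF=1 PC=3
Step 4: PC=3 exec 'MUL C, B'. After: A=0 B=0 C=0 D=5 ZF=1 PC=4
Step 5: PC=4 exec 'SUB A, B'. After: A=0 B=0 C=0 D=5 ZF=1 PC=5
Step 6: PC=5 exec 'SUB C, B'. After: A=0 B=0 C=0 D=5 ZF=1 PC=6
Step 7: PC=6 exec 'JMP 0'. After: A=0 B=0 C=0 D=5 ZF=1 PC=0
Step 8: PC=0 exec 'MOV B, C'. After: A=0 B=0 C=0 D=5 ZF=1 PC=1
Step 9: PC=1 exec 'ADD D, 5'. After: A=0 B=0 C=0 D=10 ZF=0 PC=2
Step 10: PC=2 exec 'MUL C, 5'. After: A=0 B=0 C=0 D=10 ZF=1 PC=3
Step 11: PC=3 exec 'MUL C, B'. After: A=0 B=0 C=0 D=10 ZF=1 PC=4
Step 12: PC=4 exec 'SUB A, B'. After: A=0 B=0 C=0 D=10 ZF=1 PC=5
Step 13: PC=5 exec 'SUB C, B'. After: A=0 B=0 C=0 D=10 ZF=1 PC=6
Step 14: PC=6 exec 'JMP 0'. After: A=0 B=0 C=0 D=10 ZF=1 PC=0
Step 15: PC=0 exec 'MOV B, C'. After: A=0 B=0 C=0 D=10 ZF=1 PC=1
After 50 steps: not halted. PC revisits the same instructions with no path to HALT; will never halt.

Answer: no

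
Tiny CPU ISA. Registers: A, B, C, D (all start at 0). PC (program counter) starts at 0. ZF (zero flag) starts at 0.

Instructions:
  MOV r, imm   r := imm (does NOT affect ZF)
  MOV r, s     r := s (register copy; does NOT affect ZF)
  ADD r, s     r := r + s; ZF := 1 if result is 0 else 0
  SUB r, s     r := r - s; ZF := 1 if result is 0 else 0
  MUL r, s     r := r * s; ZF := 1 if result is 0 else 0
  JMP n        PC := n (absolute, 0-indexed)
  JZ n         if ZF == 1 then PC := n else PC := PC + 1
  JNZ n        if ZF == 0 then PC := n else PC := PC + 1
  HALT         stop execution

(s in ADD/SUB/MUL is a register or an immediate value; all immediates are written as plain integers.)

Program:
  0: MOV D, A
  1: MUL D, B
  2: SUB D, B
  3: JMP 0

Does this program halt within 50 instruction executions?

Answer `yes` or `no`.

Answer: no

Derivation:
Step 1: PC=0 exec 'MOV D, A'. After: A=0 B=0 C=0 D=0 ZF=0 PC=1
Step 2: PC=1 exec 'MUL D, B'. After: A=0 B=0 C=0 D=0 ZF=1 PC=2
Step 3: PC=2 exec 'SUB D, B'. After: A=0 B=0 C=0 D=0 ZF=1 PC=3
Step 4: PC=3 exec 'JMP 0'. After: A=0 B=0 C=0 D=0 ZF=1 PC=0
Step 5: PC=0 exec 'MOV D, A'. After: A=0 B=0 C=0 D=0 ZF=1 PC=1
Step 6: PC=1 exec 'MUL D, B'. After: A=0 B=0 C=0 D=0 ZF=1 PC=2
State after step 6 equals state after step 2: the program is in a cycle of length 4 and will never halt.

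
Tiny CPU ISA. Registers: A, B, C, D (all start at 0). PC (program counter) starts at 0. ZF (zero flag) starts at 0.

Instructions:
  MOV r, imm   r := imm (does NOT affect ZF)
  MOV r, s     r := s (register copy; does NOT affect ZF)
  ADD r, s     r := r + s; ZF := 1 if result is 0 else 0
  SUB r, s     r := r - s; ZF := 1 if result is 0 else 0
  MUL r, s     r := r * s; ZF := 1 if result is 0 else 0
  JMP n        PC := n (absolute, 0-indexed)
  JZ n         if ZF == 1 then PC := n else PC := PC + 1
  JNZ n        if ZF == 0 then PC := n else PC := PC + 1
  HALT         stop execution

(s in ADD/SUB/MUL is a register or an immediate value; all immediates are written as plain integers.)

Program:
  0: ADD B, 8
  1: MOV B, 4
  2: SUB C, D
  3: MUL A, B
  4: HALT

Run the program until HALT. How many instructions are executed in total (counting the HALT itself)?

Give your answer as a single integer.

Step 1: PC=0 exec 'ADD B, 8'. After: A=0 B=8 C=0 D=0 ZF=0 PC=1
Step 2: PC=1 exec 'MOV B, 4'. After: A=0 B=4 C=0 D=0 ZF=0 PC=2
Step 3: PC=2 exec 'SUB C, D'. After: A=0 B=4 C=0 D=0 ZF=1 PC=3
Step 4: PC=3 exec 'MUL A, B'. After: A=0 B=4 C=0 D=0 ZF=1 PC=4
Step 5: PC=4 exec 'HALT'. After: A=0 B=4 C=0 D=0 ZF=1 PC=4 HALTED
Total instructions executed: 5

Answer: 5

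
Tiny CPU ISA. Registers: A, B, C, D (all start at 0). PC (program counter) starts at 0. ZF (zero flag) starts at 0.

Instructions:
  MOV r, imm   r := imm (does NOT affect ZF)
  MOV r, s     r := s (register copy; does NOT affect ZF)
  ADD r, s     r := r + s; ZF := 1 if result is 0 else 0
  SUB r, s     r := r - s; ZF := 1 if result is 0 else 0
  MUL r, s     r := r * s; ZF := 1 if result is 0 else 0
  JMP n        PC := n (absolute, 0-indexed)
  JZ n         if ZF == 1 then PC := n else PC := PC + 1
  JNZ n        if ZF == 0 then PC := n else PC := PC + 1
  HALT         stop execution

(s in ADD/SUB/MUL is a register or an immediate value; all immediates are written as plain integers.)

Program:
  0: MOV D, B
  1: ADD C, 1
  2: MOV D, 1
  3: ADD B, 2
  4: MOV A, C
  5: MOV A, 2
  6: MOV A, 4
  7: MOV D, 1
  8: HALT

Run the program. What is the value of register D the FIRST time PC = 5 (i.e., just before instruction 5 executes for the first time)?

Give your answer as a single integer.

Step 1: PC=0 exec 'MOV D, B'. After: A=0 B=0 C=0 D=0 ZF=0 PC=1
Step 2: PC=1 exec 'ADD C, 1'. After: A=0 B=0 C=1 D=0 ZF=0 PC=2
Step 3: PC=2 exec 'MOV D, 1'. After: A=0 B=0 C=1 D=1 ZF=0 PC=3
Step 4: PC=3 exec 'ADD B, 2'. After: A=0 B=2 C=1 D=1 ZF=0 PC=4
Step 5: PC=4 exec 'MOV A, C'. After: A=1 B=2 C=1 D=1 ZF=0 PC=5
First time PC=5: D=1

1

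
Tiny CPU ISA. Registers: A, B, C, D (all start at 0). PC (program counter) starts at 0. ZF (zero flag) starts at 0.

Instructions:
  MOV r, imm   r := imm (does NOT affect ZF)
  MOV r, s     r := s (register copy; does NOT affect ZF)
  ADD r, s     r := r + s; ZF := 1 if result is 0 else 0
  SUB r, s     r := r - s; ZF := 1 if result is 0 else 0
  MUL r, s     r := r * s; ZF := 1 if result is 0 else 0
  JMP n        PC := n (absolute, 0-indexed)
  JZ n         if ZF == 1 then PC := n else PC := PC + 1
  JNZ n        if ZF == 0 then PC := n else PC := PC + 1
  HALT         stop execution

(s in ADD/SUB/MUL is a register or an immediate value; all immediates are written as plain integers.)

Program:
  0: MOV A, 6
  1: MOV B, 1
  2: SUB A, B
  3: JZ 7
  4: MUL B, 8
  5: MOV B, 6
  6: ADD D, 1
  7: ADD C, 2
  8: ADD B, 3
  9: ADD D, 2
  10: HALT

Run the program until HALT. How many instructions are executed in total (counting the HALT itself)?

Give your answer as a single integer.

Answer: 11

Derivation:
Step 1: PC=0 exec 'MOV A, 6'. After: A=6 B=0 C=0 D=0 ZF=0 PC=1
Step 2: PC=1 exec 'MOV B, 1'. After: A=6 B=1 C=0 D=0 ZF=0 PC=2
Step 3: PC=2 exec 'SUB A, B'. After: A=5 B=1 C=0 D=0 ZF=0 PC=3
Step 4: PC=3 exec 'JZ 7'. After: A=5 B=1 C=0 D=0 ZF=0 PC=4
Step 5: PC=4 exec 'MUL B, 8'. After: A=5 B=8 C=0 D=0 ZF=0 PC=5
Step 6: PC=5 exec 'MOV B, 6'. After: A=5 B=6 C=0 D=0 ZF=0 PC=6
Step 7: PC=6 exec 'ADD D, 1'. After: A=5 B=6 C=0 D=1 ZF=0 PC=7
Step 8: PC=7 exec 'ADD C, 2'. After: A=5 B=6 C=2 D=1 ZF=0 PC=8
Step 9: PC=8 exec 'ADD B, 3'. After: A=5 B=9 C=2 D=1 ZF=0 PC=9
Step 10: PC=9 exec 'ADD D, 2'. After: A=5 B=9 C=2 D=3 ZF=0 PC=10
Step 11: PC=10 exec 'HALT'. After: A=5 B=9 C=2 D=3 ZF=0 PC=10 HALTED
Total instructions executed: 11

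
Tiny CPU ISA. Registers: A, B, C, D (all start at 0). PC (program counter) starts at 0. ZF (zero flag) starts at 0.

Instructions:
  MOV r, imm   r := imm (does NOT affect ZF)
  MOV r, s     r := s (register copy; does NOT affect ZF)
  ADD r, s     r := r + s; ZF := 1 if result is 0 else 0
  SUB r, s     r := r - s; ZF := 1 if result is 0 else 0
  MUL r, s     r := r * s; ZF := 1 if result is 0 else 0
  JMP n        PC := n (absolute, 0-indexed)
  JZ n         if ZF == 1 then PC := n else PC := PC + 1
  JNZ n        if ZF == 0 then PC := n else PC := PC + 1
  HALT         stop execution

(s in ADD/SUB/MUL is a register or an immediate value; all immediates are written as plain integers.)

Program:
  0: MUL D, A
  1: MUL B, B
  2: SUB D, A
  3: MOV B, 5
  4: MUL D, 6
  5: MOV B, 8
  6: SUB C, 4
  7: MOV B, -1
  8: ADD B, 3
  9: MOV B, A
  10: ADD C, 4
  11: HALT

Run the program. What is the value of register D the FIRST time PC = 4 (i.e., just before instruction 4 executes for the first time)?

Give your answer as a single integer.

Step 1: PC=0 exec 'MUL D, A'. After: A=0 B=0 C=0 D=0 ZF=1 PC=1
Step 2: PC=1 exec 'MUL B, B'. After: A=0 B=0 C=0 D=0 ZF=1 PC=2
Step 3: PC=2 exec 'SUB D, A'. After: A=0 B=0 C=0 D=0 ZF=1 PC=3
Step 4: PC=3 exec 'MOV B, 5'. After: A=0 B=5 C=0 D=0 ZF=1 PC=4
First time PC=4: D=0

0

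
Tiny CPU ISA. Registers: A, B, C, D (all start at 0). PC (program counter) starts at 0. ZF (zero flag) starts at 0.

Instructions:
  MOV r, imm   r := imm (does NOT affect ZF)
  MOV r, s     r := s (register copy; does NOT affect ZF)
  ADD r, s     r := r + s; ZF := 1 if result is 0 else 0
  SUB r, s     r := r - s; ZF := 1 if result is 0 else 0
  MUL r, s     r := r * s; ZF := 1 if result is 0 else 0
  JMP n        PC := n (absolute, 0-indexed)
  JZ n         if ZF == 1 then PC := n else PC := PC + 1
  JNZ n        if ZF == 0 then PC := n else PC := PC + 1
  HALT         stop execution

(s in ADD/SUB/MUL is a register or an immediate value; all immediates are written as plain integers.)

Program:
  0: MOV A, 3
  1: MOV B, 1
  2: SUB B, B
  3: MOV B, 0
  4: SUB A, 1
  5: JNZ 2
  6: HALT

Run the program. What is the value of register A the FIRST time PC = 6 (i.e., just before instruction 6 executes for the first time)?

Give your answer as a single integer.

Step 1: PC=0 exec 'MOV A, 3'. After: A=3 B=0 C=0 D=0 ZF=0 PC=1
Step 2: PC=1 exec 'MOV B, 1'. After: A=3 B=1 C=0 D=0 ZF=0 PC=2
Step 3: PC=2 exec 'SUB B, B'. After: A=3 B=0 C=0 D=0 ZF=1 PC=3
Step 4: PC=3 exec 'MOV B, 0'. After: A=3 B=0 C=0 D=0 ZF=1 PC=4
Step 5: PC=4 exec 'SUB A, 1'. After: A=2 B=0 C=0 D=0 ZF=0 PC=5
Step 6: PC=5 exec 'JNZ 2'. After: A=2 B=0 C=0 D=0 ZF=0 PC=2
Step 7: PC=2 exec 'SUB B, B'. After: A=2 B=0 C=0 D=0 ZF=1 PC=3
Step 8: PC=3 exec 'MOV B, 0'. After: A=2 B=0 C=0 D=0 ZF=1 PC=4
Step 9: PC=4 exec 'SUB A, 1'. After: A=1 B=0 C=0 D=0 ZF=0 PC=5
Step 10: PC=5 exec 'JNZ 2'. After: A=1 B=0 C=0 D=0 ZF=0 PC=2
Step 11: PC=2 exec 'SUB B, B'. After: A=1 B=0 C=0 D=0 ZF=1 PC=3
Step 12: PC=3 exec 'MOV B, 0'. After: A=1 B=0 C=0 D=0 ZF=1 PC=4
Step 13: PC=4 exec 'SUB A, 1'. After: A=0 B=0 C=0 D=0 ZF=1 PC=5
Step 14: PC=5 exec 'JNZ 2'. After: A=0 B=0 C=0 D=0 ZF=1 PC=6
First time PC=6: A=0

0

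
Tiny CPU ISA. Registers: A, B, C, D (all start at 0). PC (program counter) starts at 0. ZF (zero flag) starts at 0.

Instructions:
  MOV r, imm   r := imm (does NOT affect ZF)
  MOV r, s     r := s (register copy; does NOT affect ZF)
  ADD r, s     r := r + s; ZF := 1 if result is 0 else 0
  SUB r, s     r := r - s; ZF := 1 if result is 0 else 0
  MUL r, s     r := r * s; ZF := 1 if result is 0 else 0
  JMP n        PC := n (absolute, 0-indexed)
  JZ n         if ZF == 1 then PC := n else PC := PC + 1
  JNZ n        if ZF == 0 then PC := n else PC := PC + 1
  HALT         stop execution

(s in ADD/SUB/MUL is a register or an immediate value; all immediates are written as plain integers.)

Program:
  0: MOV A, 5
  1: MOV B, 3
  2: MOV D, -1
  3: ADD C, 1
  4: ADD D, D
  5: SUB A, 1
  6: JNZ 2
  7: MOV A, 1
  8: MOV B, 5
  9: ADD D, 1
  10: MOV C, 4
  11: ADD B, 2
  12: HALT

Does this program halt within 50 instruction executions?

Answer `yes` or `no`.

Answer: yes

Derivation:
Step 1: PC=0 exec 'MOV A, 5'. After: A=5 B=0 C=0 D=0 ZF=0 PC=1
Step 2: PC=1 exec 'MOV B, 3'. After: A=5 B=3 C=0 D=0 ZF=0 PC=2
Step 3: PC=2 exec 'MOV D, -1'. After: A=5 B=3 C=0 D=-1 ZF=0 PC=3
Step 4: PC=3 exec 'ADD C, 1'. After: A=5 B=3 C=1 D=-1 ZF=0 PC=4
Step 5: PC=4 exec 'ADD D, D'. After: A=5 B=3 C=1 D=-2 ZF=0 PC=5
Step 6: PC=5 exec 'SUB A, 1'. After: A=4 B=3 C=1 D=-2 ZF=0 PC=6
Step 7: PC=6 exec 'JNZ 2'. After: A=4 B=3 C=1 D=-2 ZF=0 PC=2
Step 8: PC=2 exec 'MOV D, -1'. After: A=4 B=3 C=1 D=-1 ZF=0 PC=3
Step 9: PC=3 exec 'ADD C, 1'. After: A=4 B=3 C=2 D=-1 ZF=0 PC=4
Step 10: PC=4 exec 'ADD D, D'. After: A=4 B=3 C=2 D=-2 ZF=0 PC=5
Step 11: PC=5 exec 'SUB A, 1'. After: A=3 B=3 C=2 D=-2 ZF=0 PC=6
Step 12: PC=6 exec 'JNZ 2'. After: A=3 B=3 C=2 D=-2 ZF=0 PC=2
Step 13: PC=2 exec 'MOV D, -1'. After: A=3 B=3 C=2 D=-1 ZF=0 PC=3
Step 14: PC=3 exec 'ADD C, 1'. After: A=3 B=3 C=3 D=-1 ZF=0 PC=4
Step 15: PC=4 exec 'ADD D, D'. After: A=3 B=3 C=3 D=-2 ZF=0 PC=5
Step 16: PC=5 exec 'SUB A, 1'. After: A=2 B=3 C=3 D=-2 ZF=0 PC=6
Step 17: PC=6 exec 'JNZ 2'. After: A=2 B=3 C=3 D=-2 ZF=0 PC=2
Step 18: PC=2 exec 'MOV D, -1'. After: A=2 B=3 C=3 D=-1 ZF=0 PC=3
Step 19: PC=3 exec 'ADD C, 1'. After: A=2 B=3 C=4 D=-1 ZF=0 PC=4
Step 20: PC=4 exec 'ADD D, D'. After: A=2 B=3 C=4 D=-2 ZF=0 PC=5
Step 21: PC=5 exec 'SUB A, 1'. After: A=1 B=3 C=4 D=-2 ZF=0 PC=6
Step 22: PC=6 exec 'JNZ 2'. After: A=1 B=3 C=4 D=-2 ZF=0 PC=2
Step 23: PC=2 exec 'MOV D, -1'. After: A=1 B=3 C=4 D=-1 ZF=0 PC=3
Step 24: PC=3 exec 'ADD C, 1'. After: A=1 B=3 C=5 D=-1 ZF=0 PC=4
Step 25: PC=4 exec 'ADD D, D'. After: A=1 B=3 C=5 D=-2 ZF=0 PC=5
Step 26: PC=5 exec 'SUB A, 1'. After: A=0 B=3 C=5 D=-2 ZF=1 PC=6
Step 27: PC=6 exec 'JNZ 2'. After: A=0 B=3 C=5 D=-2 ZF=1 PC=7
Step 28: PC=7 exec 'MOV A, 1'. After: A=1 B=3 C=5 D=-2 ZF=1 PC=8
Step 29: PC=8 exec 'MOV B, 5'. After: A=1 B=5 C=5 D=-2 ZF=1 PC=9
Step 30: PC=9 exec 'ADD D, 1'. After: A=1 B=5 C=5 D=-1 ZF=0 PC=10
Step 31: PC=10 exec 'MOV C, 4'. After: A=1 B=5 C=4 D=-1 ZF=0 PC=11
Step 32: PC=11 exec 'ADD B, 2'. After: A=1 B=7 C=4 D=-1 ZF=0 PC=12
Step 33: PC=12 exec 'HALT'. After: A=1 B=7 C=4 D=-1 ZF=0 PC=12 HALTED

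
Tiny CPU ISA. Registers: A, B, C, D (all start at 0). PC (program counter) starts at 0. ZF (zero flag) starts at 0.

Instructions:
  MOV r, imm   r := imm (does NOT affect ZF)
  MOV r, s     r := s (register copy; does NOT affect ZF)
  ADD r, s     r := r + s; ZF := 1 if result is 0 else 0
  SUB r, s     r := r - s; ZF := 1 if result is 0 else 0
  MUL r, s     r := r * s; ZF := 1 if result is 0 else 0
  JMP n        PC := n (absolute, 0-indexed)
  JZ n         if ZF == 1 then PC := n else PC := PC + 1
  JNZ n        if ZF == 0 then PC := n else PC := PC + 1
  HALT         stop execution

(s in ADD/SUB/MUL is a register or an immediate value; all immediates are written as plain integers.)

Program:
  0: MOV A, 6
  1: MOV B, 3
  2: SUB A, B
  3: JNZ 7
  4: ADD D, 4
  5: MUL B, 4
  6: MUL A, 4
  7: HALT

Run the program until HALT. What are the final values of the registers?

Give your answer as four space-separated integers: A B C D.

Answer: 3 3 0 0

Derivation:
Step 1: PC=0 exec 'MOV A, 6'. After: A=6 B=0 C=0 D=0 ZF=0 PC=1
Step 2: PC=1 exec 'MOV B, 3'. After: A=6 B=3 C=0 D=0 ZF=0 PC=2
Step 3: PC=2 exec 'SUB A, B'. After: A=3 B=3 C=0 D=0 ZF=0 PC=3
Step 4: PC=3 exec 'JNZ 7'. After: A=3 B=3 C=0 D=0 ZF=0 PC=7
Step 5: PC=7 exec 'HALT'. After: A=3 B=3 C=0 D=0 ZF=0 PC=7 HALTED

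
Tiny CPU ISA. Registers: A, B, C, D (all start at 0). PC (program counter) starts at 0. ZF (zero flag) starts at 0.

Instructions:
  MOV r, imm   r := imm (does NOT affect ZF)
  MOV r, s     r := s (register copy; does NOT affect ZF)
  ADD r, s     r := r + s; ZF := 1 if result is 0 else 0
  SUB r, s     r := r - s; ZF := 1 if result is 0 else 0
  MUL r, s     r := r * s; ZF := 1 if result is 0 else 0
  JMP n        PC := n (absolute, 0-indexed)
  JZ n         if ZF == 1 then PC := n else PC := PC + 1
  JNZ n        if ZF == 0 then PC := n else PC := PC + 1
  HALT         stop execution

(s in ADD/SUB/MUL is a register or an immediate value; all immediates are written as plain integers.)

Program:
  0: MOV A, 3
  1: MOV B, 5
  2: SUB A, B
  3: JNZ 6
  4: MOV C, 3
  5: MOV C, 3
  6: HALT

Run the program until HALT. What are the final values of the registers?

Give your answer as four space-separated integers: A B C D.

Answer: -2 5 0 0

Derivation:
Step 1: PC=0 exec 'MOV A, 3'. After: A=3 B=0 C=0 D=0 ZF=0 PC=1
Step 2: PC=1 exec 'MOV B, 5'. After: A=3 B=5 C=0 D=0 ZF=0 PC=2
Step 3: PC=2 exec 'SUB A, B'. After: A=-2 B=5 C=0 D=0 ZF=0 PC=3
Step 4: PC=3 exec 'JNZ 6'. After: A=-2 B=5 C=0 D=0 ZF=0 PC=6
Step 5: PC=6 exec 'HALT'. After: A=-2 B=5 C=0 D=0 ZF=0 PC=6 HALTED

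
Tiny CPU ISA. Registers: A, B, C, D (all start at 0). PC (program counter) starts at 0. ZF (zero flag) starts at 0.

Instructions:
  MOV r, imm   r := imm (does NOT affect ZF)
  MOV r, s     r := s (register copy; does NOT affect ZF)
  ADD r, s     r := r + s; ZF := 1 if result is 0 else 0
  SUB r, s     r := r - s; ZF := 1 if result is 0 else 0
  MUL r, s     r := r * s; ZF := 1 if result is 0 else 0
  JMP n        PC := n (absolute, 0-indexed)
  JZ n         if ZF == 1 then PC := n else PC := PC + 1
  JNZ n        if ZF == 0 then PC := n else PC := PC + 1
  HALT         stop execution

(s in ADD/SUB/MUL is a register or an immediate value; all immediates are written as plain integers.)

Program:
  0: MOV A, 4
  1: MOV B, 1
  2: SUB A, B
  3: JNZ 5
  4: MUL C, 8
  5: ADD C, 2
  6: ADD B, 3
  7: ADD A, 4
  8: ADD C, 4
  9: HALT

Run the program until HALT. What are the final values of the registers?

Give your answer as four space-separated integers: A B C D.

Answer: 7 4 6 0

Derivation:
Step 1: PC=0 exec 'MOV A, 4'. After: A=4 B=0 C=0 D=0 ZF=0 PC=1
Step 2: PC=1 exec 'MOV B, 1'. After: A=4 B=1 C=0 D=0 ZF=0 PC=2
Step 3: PC=2 exec 'SUB A, B'. After: A=3 B=1 C=0 D=0 ZF=0 PC=3
Step 4: PC=3 exec 'JNZ 5'. After: A=3 B=1 C=0 D=0 ZF=0 PC=5
Step 5: PC=5 exec 'ADD C, 2'. After: A=3 B=1 C=2 D=0 ZF=0 PC=6
Step 6: PC=6 exec 'ADD B, 3'. After: A=3 B=4 C=2 D=0 ZF=0 PC=7
Step 7: PC=7 exec 'ADD A, 4'. After: A=7 B=4 C=2 D=0 ZF=0 PC=8
Step 8: PC=8 exec 'ADD C, 4'. After: A=7 B=4 C=6 D=0 ZF=0 PC=9
Step 9: PC=9 exec 'HALT'. After: A=7 B=4 C=6 D=0 ZF=0 PC=9 HALTED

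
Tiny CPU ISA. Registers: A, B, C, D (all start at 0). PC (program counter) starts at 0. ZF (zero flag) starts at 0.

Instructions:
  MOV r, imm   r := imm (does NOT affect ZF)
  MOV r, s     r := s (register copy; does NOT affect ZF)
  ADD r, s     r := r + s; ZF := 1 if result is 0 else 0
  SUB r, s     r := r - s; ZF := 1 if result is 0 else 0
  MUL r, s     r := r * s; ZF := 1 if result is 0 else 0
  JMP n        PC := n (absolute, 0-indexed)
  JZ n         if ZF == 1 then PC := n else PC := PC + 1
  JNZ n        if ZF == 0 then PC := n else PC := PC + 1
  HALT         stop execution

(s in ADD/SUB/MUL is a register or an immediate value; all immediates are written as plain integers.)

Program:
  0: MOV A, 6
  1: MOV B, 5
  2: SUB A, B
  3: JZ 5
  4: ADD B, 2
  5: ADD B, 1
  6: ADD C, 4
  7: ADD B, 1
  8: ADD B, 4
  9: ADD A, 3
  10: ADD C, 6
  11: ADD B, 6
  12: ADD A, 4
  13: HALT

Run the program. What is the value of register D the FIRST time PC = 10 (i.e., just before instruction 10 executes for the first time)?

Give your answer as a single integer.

Step 1: PC=0 exec 'MOV A, 6'. After: A=6 B=0 C=0 D=0 ZF=0 PC=1
Step 2: PC=1 exec 'MOV B, 5'. After: A=6 B=5 C=0 D=0 ZF=0 PC=2
Step 3: PC=2 exec 'SUB A, B'. After: A=1 B=5 C=0 D=0 ZF=0 PC=3
Step 4: PC=3 exec 'JZ 5'. After: A=1 B=5 C=0 D=0 ZF=0 PC=4
Step 5: PC=4 exec 'ADD B, 2'. After: A=1 B=7 C=0 D=0 ZF=0 PC=5
Step 6: PC=5 exec 'ADD B, 1'. After: A=1 B=8 C=0 D=0 ZF=0 PC=6
Step 7: PC=6 exec 'ADD C, 4'. After: A=1 B=8 C=4 D=0 ZF=0 PC=7
Step 8: PC=7 exec 'ADD B, 1'. After: A=1 B=9 C=4 D=0 ZF=0 PC=8
Step 9: PC=8 exec 'ADD B, 4'. After: A=1 B=13 C=4 D=0 ZF=0 PC=9
Step 10: PC=9 exec 'ADD A, 3'. After: A=4 B=13 C=4 D=0 ZF=0 PC=10
First time PC=10: D=0

0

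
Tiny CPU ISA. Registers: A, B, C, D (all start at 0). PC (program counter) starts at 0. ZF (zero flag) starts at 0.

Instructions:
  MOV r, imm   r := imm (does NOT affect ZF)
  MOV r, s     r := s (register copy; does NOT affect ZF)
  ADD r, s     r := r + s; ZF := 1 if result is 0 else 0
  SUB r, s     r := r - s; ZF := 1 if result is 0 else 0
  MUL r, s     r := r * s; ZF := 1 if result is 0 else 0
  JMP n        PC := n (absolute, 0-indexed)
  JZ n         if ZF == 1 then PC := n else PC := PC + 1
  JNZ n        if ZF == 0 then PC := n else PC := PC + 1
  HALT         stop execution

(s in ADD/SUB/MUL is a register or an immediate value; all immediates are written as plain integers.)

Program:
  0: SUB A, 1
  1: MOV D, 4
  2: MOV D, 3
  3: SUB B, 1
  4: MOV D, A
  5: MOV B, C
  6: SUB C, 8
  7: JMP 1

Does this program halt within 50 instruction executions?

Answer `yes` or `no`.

Step 1: PC=0 exec 'SUB A, 1'. After: A=-1 B=0 C=0 D=0 ZF=0 PC=1
Step 2: PC=1 exec 'MOV D, 4'. After: A=-1 B=0 C=0 D=4 ZF=0 PC=2
Step 3: PC=2 exec 'MOV D, 3'. After: A=-1 B=0 C=0 D=3 ZF=0 PC=3
Step 4: PC=3 exec 'SUB B, 1'. After: A=-1 B=-1 C=0 D=3 ZF=0 PC=4
Step 5: PC=4 exec 'MOV D, A'. After: A=-1 B=-1 C=0 D=-1 ZF=0 PC=5
Step 6: PC=5 exec 'MOV B, C'. After: A=-1 B=0 C=0 D=-1 ZF=0 PC=6
Step 7: PC=6 exec 'SUB C, 8'. After: A=-1 B=0 C=-8 D=-1 ZF=0 PC=7
Step 8: PC=7 exec 'JMP 1'. After: A=-1 B=0 C=-8 D=-1 ZF=0 PC=1
Step 9: PC=1 exec 'MOV D, 4'. After: A=-1 B=0 C=-8 D=4 ZF=0 PC=2
Step 10: PC=2 exec 'MOV D, 3'. After: A=-1 B=0 C=-8 D=3 ZF=0 PC=3
Step 11: PC=3 exec 'SUB B, 1'. After: A=-1 B=-1 C=-8 D=3 ZF=0 PC=4
Step 12: PC=4 exec 'MOV D, A'. After: A=-1 B=-1 C=-8 D=-1 ZF=0 PC=5
Step 13: PC=5 exec 'MOV B, C'. After: A=-1 B=-8 C=-8 D=-1 ZF=0 PC=6
Step 14: PC=6 exec 'SUB C, 8'. After: A=-1 B=-8 C=-16 D=-1 ZF=0 PC=7
Step 15: PC=7 exec 'JMP 1'. After: A=-1 B=-8 C=-16 D=-1 ZF=0 PC=1
After 50 steps: not halted. PC revisits the same instructions with no path to HALT; will never halt.

Answer: no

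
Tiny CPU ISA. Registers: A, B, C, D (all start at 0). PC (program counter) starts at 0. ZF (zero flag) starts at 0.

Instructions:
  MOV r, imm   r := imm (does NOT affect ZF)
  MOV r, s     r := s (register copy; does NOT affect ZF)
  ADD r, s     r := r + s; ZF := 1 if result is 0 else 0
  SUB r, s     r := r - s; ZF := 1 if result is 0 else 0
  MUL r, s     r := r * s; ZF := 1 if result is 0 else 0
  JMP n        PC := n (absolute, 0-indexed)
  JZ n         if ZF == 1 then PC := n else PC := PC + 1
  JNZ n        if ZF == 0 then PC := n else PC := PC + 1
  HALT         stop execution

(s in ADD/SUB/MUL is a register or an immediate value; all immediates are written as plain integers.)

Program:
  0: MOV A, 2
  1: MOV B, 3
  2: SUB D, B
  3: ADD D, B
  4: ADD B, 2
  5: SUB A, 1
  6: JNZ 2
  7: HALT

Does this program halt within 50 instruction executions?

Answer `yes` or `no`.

Step 1: PC=0 exec 'MOV A, 2'. After: A=2 B=0 C=0 D=0 ZF=0 PC=1
Step 2: PC=1 exec 'MOV B, 3'. After: A=2 B=3 C=0 D=0 ZF=0 PC=2
Step 3: PC=2 exec 'SUB D, B'. After: A=2 B=3 C=0 D=-3 ZF=0 PC=3
Step 4: PC=3 exec 'ADD D, B'. After: A=2 B=3 C=0 D=0 ZF=1 PC=4
Step 5: PC=4 exec 'ADD B, 2'. After: A=2 B=5 C=0 D=0 ZF=0 PC=5
Step 6: PC=5 exec 'SUB A, 1'. After: A=1 B=5 C=0 D=0 ZF=0 PC=6
Step 7: PC=6 exec 'JNZ 2'. After: A=1 B=5 C=0 D=0 ZF=0 PC=2
Step 8: PC=2 exec 'SUB D, B'. After: A=1 B=5 C=0 D=-5 ZF=0 PC=3
Step 9: PC=3 exec 'ADD D, B'. After: A=1 B=5 C=0 D=0 ZF=1 PC=4
Step 10: PC=4 exec 'ADD B, 2'. After: A=1 B=7 C=0 D=0 ZF=0 PC=5
Step 11: PC=5 exec 'SUB A, 1'. After: A=0 B=7 C=0 D=0 ZF=1 PC=6
Step 12: PC=6 exec 'JNZ 2'. After: A=0 B=7 C=0 D=0 ZF=1 PC=7
Step 13: PC=7 exec 'HALT'. After: A=0 B=7 C=0 D=0 ZF=1 PC=7 HALTED

Answer: yes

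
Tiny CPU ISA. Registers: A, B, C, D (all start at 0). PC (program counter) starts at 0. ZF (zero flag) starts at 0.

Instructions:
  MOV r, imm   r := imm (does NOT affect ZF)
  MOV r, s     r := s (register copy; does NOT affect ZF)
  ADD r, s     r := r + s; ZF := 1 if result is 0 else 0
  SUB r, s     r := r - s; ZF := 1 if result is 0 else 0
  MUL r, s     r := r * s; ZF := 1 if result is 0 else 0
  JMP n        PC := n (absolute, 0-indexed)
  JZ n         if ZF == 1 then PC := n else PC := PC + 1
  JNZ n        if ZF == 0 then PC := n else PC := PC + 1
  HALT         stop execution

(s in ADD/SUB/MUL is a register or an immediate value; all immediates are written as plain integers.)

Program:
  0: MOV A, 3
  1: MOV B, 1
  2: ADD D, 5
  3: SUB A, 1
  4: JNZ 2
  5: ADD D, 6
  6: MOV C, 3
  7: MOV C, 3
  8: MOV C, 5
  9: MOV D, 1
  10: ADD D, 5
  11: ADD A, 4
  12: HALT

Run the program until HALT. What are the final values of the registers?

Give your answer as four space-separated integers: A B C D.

Answer: 4 1 5 6

Derivation:
Step 1: PC=0 exec 'MOV A, 3'. After: A=3 B=0 C=0 D=0 ZF=0 PC=1
Step 2: PC=1 exec 'MOV B, 1'. After: A=3 B=1 C=0 D=0 ZF=0 PC=2
Step 3: PC=2 exec 'ADD D, 5'. After: A=3 B=1 C=0 D=5 ZF=0 PC=3
Step 4: PC=3 exec 'SUB A, 1'. After: A=2 B=1 C=0 D=5 ZF=0 PC=4
Step 5: PC=4 exec 'JNZ 2'. After: A=2 B=1 C=0 D=5 ZF=0 PC=2
Step 6: PC=2 exec 'ADD D, 5'. After: A=2 B=1 C=0 D=10 ZF=0 PC=3
Step 7: PC=3 exec 'SUB A, 1'. After: A=1 B=1 C=0 D=10 ZF=0 PC=4
Step 8: PC=4 exec 'JNZ 2'. After: A=1 B=1 C=0 D=10 ZF=0 PC=2
Step 9: PC=2 exec 'ADD D, 5'. After: A=1 B=1 C=0 D=15 ZF=0 PC=3
Step 10: PC=3 exec 'SUB A, 1'. After: A=0 B=1 C=0 D=15 ZF=1 PC=4
Step 11: PC=4 exec 'JNZ 2'. After: A=0 B=1 C=0 D=15 ZF=1 PC=5
Step 12: PC=5 exec 'ADD D, 6'. After: A=0 B=1 C=0 D=21 ZF=0 PC=6
Step 13: PC=6 exec 'MOV C, 3'. After: A=0 B=1 C=3 D=21 ZF=0 PC=7
Step 14: PC=7 exec 'MOV C, 3'. After: A=0 B=1 C=3 D=21 ZF=0 PC=8
Step 15: PC=8 exec 'MOV C, 5'. After: A=0 B=1 C=5 D=21 ZF=0 PC=9
Step 16: PC=9 exec 'MOV D, 1'. After: A=0 B=1 C=5 D=1 ZF=0 PC=10
Step 17: PC=10 exec 'ADD D, 5'. After: A=0 B=1 C=5 D=6 ZF=0 PC=11
Step 18: PC=11 exec 'ADD A, 4'. After: A=4 B=1 C=5 D=6 ZF=0 PC=12
Step 19: PC=12 exec 'HALT'. After: A=4 B=1 C=5 D=6 ZF=0 PC=12 HALTED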